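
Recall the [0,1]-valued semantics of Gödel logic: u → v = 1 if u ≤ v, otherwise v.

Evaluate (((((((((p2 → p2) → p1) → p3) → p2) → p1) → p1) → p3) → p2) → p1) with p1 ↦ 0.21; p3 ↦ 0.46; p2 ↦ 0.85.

(p2 → p2): 0.85 ≤ 0.85, so result = 1
((p2 → p2) → p1): 1 > 0.21, so result = 0.21
(((p2 → p2) → p1) → p3): 0.21 ≤ 0.46, so result = 1
((((p2 → p2) → p1) → p3) → p2): 1 > 0.85, so result = 0.85
(((((p2 → p2) → p1) → p3) → p2) → p1): 0.85 > 0.21, so result = 0.21
((((((p2 → p2) → p1) → p3) → p2) → p1) → p1): 0.21 ≤ 0.21, so result = 1
(((((((p2 → p2) → p1) → p3) → p2) → p1) → p1) → p3): 1 > 0.46, so result = 0.46
((((((((p2 → p2) → p1) → p3) → p2) → p1) → p1) → p3) → p2): 0.46 ≤ 0.85, so result = 1
(((((((((p2 → p2) → p1) → p3) → p2) → p1) → p1) → p3) → p2) → p1): 1 > 0.21, so result = 0.21

0.21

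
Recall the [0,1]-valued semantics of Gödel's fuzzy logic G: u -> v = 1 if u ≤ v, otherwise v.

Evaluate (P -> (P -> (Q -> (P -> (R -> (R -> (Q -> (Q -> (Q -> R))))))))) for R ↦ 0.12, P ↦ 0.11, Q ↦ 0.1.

1.00

(Q -> R): 0.1 ≤ 0.12, so result = 1
(Q -> (Q -> R)): 0.1 ≤ 1, so result = 1
(Q -> (Q -> (Q -> R))): 0.1 ≤ 1, so result = 1
(R -> (Q -> (Q -> (Q -> R)))): 0.12 ≤ 1, so result = 1
(R -> (R -> (Q -> (Q -> (Q -> R))))): 0.12 ≤ 1, so result = 1
(P -> (R -> (R -> (Q -> (Q -> (Q -> R)))))): 0.11 ≤ 1, so result = 1
(Q -> (P -> (R -> (R -> (Q -> (Q -> (Q -> R))))))): 0.1 ≤ 1, so result = 1
(P -> (Q -> (P -> (R -> (R -> (Q -> (Q -> (Q -> R)))))))): 0.11 ≤ 1, so result = 1
(P -> (P -> (Q -> (P -> (R -> (R -> (Q -> (Q -> (Q -> R))))))))): 0.11 ≤ 1, so result = 1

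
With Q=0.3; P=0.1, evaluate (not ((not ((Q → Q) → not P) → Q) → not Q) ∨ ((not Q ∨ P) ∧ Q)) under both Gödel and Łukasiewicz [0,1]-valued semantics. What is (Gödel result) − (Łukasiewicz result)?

0.70

Gödel evaluation:
  (Q → Q): 0.3 ≤ 0.3, so result = 1
  not P: Gödel ¬ of 0.1 = 0 (operand ≠ 0)
  ((Q → Q) → not P): 1 > 0, so result = 0
  not ((Q → Q) → not P): Gödel ¬ of 0 = 1 (operand is 0)
  (not ((Q → Q) → not P) → Q): 1 > 0.3, so result = 0.3
  not Q: Gödel ¬ of 0.3 = 0 (operand ≠ 0)
  ((not ((Q → Q) → not P) → Q) → not Q): 0.3 > 0, so result = 0
  not ((not ((Q → Q) → not P) → Q) → not Q): Gödel ¬ of 0 = 1 (operand is 0)
  not Q: Gödel ¬ of 0.3 = 0 (operand ≠ 0)
  (not Q ∨ P) = max(0, 0.1) = 0.1
  ((not Q ∨ P) ∧ Q) = min(0.1, 0.3) = 0.1
  (not ((not ((Q → Q) → not P) → Q) → not Q) ∨ ((not Q ∨ P) ∧ Q)) = max(1, 0.1) = 1
  Gödel value = 1
Łukasiewicz evaluation:
  (Q → Q): min(1, 1 − 0.3 + 0.3) = 1
  not P: Łukasiewicz ¬ gives 1 − 0.1 = 0.9
  ((Q → Q) → not P): min(1, 1 − 1 + 0.9) = 0.9
  not ((Q → Q) → not P): Łukasiewicz ¬ gives 1 − 0.9 = 0.1
  (not ((Q → Q) → not P) → Q): min(1, 1 − 0.1 + 0.3) = 1
  not Q: Łukasiewicz ¬ gives 1 − 0.3 = 0.7
  ((not ((Q → Q) → not P) → Q) → not Q): min(1, 1 − 1 + 0.7) = 0.7
  not ((not ((Q → Q) → not P) → Q) → not Q): Łukasiewicz ¬ gives 1 − 0.7 = 0.3
  not Q: Łukasiewicz ¬ gives 1 − 0.3 = 0.7
  (not Q ∨ P) = max(0.7, 0.1) = 0.7
  ((not Q ∨ P) ∧ Q) = min(0.7, 0.3) = 0.3
  (not ((not ((Q → Q) → not P) → Q) → not Q) ∨ ((not Q ∨ P) ∧ Q)) = max(0.3, 0.3) = 0.3
  Łukasiewicz value = 0.3
Difference: 1 − 0.3 = 0.70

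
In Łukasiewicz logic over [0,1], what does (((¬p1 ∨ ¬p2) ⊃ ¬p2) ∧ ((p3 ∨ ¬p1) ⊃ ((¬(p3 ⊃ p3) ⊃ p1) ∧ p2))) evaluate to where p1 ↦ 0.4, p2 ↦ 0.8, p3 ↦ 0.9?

¬p1: Łukasiewicz ¬ gives 1 − 0.4 = 0.6
¬p2: Łukasiewicz ¬ gives 1 − 0.8 = 0.2
(¬p1 ∨ ¬p2) = max(0.6, 0.2) = 0.6
¬p2: Łukasiewicz ¬ gives 1 − 0.8 = 0.2
((¬p1 ∨ ¬p2) ⊃ ¬p2): min(1, 1 − 0.6 + 0.2) = 0.6
¬p1: Łukasiewicz ¬ gives 1 − 0.4 = 0.6
(p3 ∨ ¬p1) = max(0.9, 0.6) = 0.9
(p3 ⊃ p3): min(1, 1 − 0.9 + 0.9) = 1
¬(p3 ⊃ p3): Łukasiewicz ¬ gives 1 − 1 = 0
(¬(p3 ⊃ p3) ⊃ p1): min(1, 1 − 0 + 0.4) = 1
((¬(p3 ⊃ p3) ⊃ p1) ∧ p2) = min(1, 0.8) = 0.8
((p3 ∨ ¬p1) ⊃ ((¬(p3 ⊃ p3) ⊃ p1) ∧ p2)): min(1, 1 − 0.9 + 0.8) = 0.9
(((¬p1 ∨ ¬p2) ⊃ ¬p2) ∧ ((p3 ∨ ¬p1) ⊃ ((¬(p3 ⊃ p3) ⊃ p1) ∧ p2))) = min(0.6, 0.9) = 0.6

0.60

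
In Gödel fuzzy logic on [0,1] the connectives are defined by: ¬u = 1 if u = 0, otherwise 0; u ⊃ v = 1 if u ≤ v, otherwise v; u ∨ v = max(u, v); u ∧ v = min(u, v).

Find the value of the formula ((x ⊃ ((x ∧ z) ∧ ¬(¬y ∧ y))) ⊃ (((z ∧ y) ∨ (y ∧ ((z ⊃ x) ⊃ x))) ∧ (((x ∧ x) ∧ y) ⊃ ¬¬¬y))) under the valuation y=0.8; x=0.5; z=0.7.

0.00

(x ∧ z) = min(0.5, 0.7) = 0.5
¬y: Gödel ¬ of 0.8 = 0 (operand ≠ 0)
(¬y ∧ y) = min(0, 0.8) = 0
¬(¬y ∧ y): Gödel ¬ of 0 = 1 (operand is 0)
((x ∧ z) ∧ ¬(¬y ∧ y)) = min(0.5, 1) = 0.5
(x ⊃ ((x ∧ z) ∧ ¬(¬y ∧ y))): 0.5 ≤ 0.5, so result = 1
(z ∧ y) = min(0.7, 0.8) = 0.7
(z ⊃ x): 0.7 > 0.5, so result = 0.5
((z ⊃ x) ⊃ x): 0.5 ≤ 0.5, so result = 1
(y ∧ ((z ⊃ x) ⊃ x)) = min(0.8, 1) = 0.8
((z ∧ y) ∨ (y ∧ ((z ⊃ x) ⊃ x))) = max(0.7, 0.8) = 0.8
(x ∧ x) = min(0.5, 0.5) = 0.5
((x ∧ x) ∧ y) = min(0.5, 0.8) = 0.5
¬y: Gödel ¬ of 0.8 = 0 (operand ≠ 0)
¬¬y: Gödel ¬ of 0 = 1 (operand is 0)
¬¬¬y: Gödel ¬ of 1 = 0 (operand ≠ 0)
(((x ∧ x) ∧ y) ⊃ ¬¬¬y): 0.5 > 0, so result = 0
(((z ∧ y) ∨ (y ∧ ((z ⊃ x) ⊃ x))) ∧ (((x ∧ x) ∧ y) ⊃ ¬¬¬y)) = min(0.8, 0) = 0
((x ⊃ ((x ∧ z) ∧ ¬(¬y ∧ y))) ⊃ (((z ∧ y) ∨ (y ∧ ((z ⊃ x) ⊃ x))) ∧ (((x ∧ x) ∧ y) ⊃ ¬¬¬y))): 1 > 0, so result = 0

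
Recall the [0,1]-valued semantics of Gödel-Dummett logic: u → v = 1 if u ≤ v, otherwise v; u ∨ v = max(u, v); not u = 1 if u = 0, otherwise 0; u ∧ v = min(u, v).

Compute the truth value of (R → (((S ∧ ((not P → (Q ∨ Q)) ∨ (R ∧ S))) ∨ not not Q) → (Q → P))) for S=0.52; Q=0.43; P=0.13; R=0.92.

not P: Gödel ¬ of 0.13 = 0 (operand ≠ 0)
(Q ∨ Q) = max(0.43, 0.43) = 0.43
(not P → (Q ∨ Q)): 0 ≤ 0.43, so result = 1
(R ∧ S) = min(0.92, 0.52) = 0.52
((not P → (Q ∨ Q)) ∨ (R ∧ S)) = max(1, 0.52) = 1
(S ∧ ((not P → (Q ∨ Q)) ∨ (R ∧ S))) = min(0.52, 1) = 0.52
not Q: Gödel ¬ of 0.43 = 0 (operand ≠ 0)
not not Q: Gödel ¬ of 0 = 1 (operand is 0)
((S ∧ ((not P → (Q ∨ Q)) ∨ (R ∧ S))) ∨ not not Q) = max(0.52, 1) = 1
(Q → P): 0.43 > 0.13, so result = 0.13
(((S ∧ ((not P → (Q ∨ Q)) ∨ (R ∧ S))) ∨ not not Q) → (Q → P)): 1 > 0.13, so result = 0.13
(R → (((S ∧ ((not P → (Q ∨ Q)) ∨ (R ∧ S))) ∨ not not Q) → (Q → P))): 0.92 > 0.13, so result = 0.13

0.13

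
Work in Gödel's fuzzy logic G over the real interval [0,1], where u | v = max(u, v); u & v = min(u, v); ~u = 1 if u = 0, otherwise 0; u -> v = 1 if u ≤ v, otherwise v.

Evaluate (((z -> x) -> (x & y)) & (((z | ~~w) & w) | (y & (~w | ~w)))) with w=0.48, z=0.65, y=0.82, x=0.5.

0.48

(z -> x): 0.65 > 0.5, so result = 0.5
(x & y) = min(0.5, 0.82) = 0.5
((z -> x) -> (x & y)): 0.5 ≤ 0.5, so result = 1
~w: Gödel ¬ of 0.48 = 0 (operand ≠ 0)
~~w: Gödel ¬ of 0 = 1 (operand is 0)
(z | ~~w) = max(0.65, 1) = 1
((z | ~~w) & w) = min(1, 0.48) = 0.48
~w: Gödel ¬ of 0.48 = 0 (operand ≠ 0)
~w: Gödel ¬ of 0.48 = 0 (operand ≠ 0)
(~w | ~w) = max(0, 0) = 0
(y & (~w | ~w)) = min(0.82, 0) = 0
(((z | ~~w) & w) | (y & (~w | ~w))) = max(0.48, 0) = 0.48
(((z -> x) -> (x & y)) & (((z | ~~w) & w) | (y & (~w | ~w)))) = min(1, 0.48) = 0.48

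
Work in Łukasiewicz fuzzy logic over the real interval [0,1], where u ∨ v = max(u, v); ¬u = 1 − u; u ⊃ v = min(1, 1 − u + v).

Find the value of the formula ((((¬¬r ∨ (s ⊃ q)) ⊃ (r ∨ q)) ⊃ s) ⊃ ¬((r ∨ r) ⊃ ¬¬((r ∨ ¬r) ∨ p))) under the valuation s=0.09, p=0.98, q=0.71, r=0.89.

¬r: Łukasiewicz ¬ gives 1 − 0.89 = 0.11
¬¬r: Łukasiewicz ¬ gives 1 − 0.11 = 0.89
(s ⊃ q): min(1, 1 − 0.09 + 0.71) = 1
(¬¬r ∨ (s ⊃ q)) = max(0.89, 1) = 1
(r ∨ q) = max(0.89, 0.71) = 0.89
((¬¬r ∨ (s ⊃ q)) ⊃ (r ∨ q)): min(1, 1 − 1 + 0.89) = 0.89
(((¬¬r ∨ (s ⊃ q)) ⊃ (r ∨ q)) ⊃ s): min(1, 1 − 0.89 + 0.09) = 0.2
(r ∨ r) = max(0.89, 0.89) = 0.89
¬r: Łukasiewicz ¬ gives 1 − 0.89 = 0.11
(r ∨ ¬r) = max(0.89, 0.11) = 0.89
((r ∨ ¬r) ∨ p) = max(0.89, 0.98) = 0.98
¬((r ∨ ¬r) ∨ p): Łukasiewicz ¬ gives 1 − 0.98 = 0.02
¬¬((r ∨ ¬r) ∨ p): Łukasiewicz ¬ gives 1 − 0.02 = 0.98
((r ∨ r) ⊃ ¬¬((r ∨ ¬r) ∨ p)): min(1, 1 − 0.89 + 0.98) = 1
¬((r ∨ r) ⊃ ¬¬((r ∨ ¬r) ∨ p)): Łukasiewicz ¬ gives 1 − 1 = 0
((((¬¬r ∨ (s ⊃ q)) ⊃ (r ∨ q)) ⊃ s) ⊃ ¬((r ∨ r) ⊃ ¬¬((r ∨ ¬r) ∨ p))): min(1, 1 − 0.2 + 0) = 0.8

0.80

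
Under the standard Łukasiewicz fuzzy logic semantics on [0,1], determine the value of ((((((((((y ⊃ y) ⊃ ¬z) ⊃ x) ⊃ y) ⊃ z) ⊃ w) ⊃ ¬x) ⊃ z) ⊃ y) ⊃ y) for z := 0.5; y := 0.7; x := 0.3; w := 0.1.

0.70

(y ⊃ y): min(1, 1 − 0.7 + 0.7) = 1
¬z: Łukasiewicz ¬ gives 1 − 0.5 = 0.5
((y ⊃ y) ⊃ ¬z): min(1, 1 − 1 + 0.5) = 0.5
(((y ⊃ y) ⊃ ¬z) ⊃ x): min(1, 1 − 0.5 + 0.3) = 0.8
((((y ⊃ y) ⊃ ¬z) ⊃ x) ⊃ y): min(1, 1 − 0.8 + 0.7) = 0.9
(((((y ⊃ y) ⊃ ¬z) ⊃ x) ⊃ y) ⊃ z): min(1, 1 − 0.9 + 0.5) = 0.6
((((((y ⊃ y) ⊃ ¬z) ⊃ x) ⊃ y) ⊃ z) ⊃ w): min(1, 1 − 0.6 + 0.1) = 0.5
¬x: Łukasiewicz ¬ gives 1 − 0.3 = 0.7
(((((((y ⊃ y) ⊃ ¬z) ⊃ x) ⊃ y) ⊃ z) ⊃ w) ⊃ ¬x): min(1, 1 − 0.5 + 0.7) = 1
((((((((y ⊃ y) ⊃ ¬z) ⊃ x) ⊃ y) ⊃ z) ⊃ w) ⊃ ¬x) ⊃ z): min(1, 1 − 1 + 0.5) = 0.5
(((((((((y ⊃ y) ⊃ ¬z) ⊃ x) ⊃ y) ⊃ z) ⊃ w) ⊃ ¬x) ⊃ z) ⊃ y): min(1, 1 − 0.5 + 0.7) = 1
((((((((((y ⊃ y) ⊃ ¬z) ⊃ x) ⊃ y) ⊃ z) ⊃ w) ⊃ ¬x) ⊃ z) ⊃ y) ⊃ y): min(1, 1 − 1 + 0.7) = 0.7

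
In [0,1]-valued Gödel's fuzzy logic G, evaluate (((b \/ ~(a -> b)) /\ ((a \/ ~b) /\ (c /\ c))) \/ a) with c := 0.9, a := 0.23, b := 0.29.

0.23

(a -> b): 0.23 ≤ 0.29, so result = 1
~(a -> b): Gödel ¬ of 1 = 0 (operand ≠ 0)
(b \/ ~(a -> b)) = max(0.29, 0) = 0.29
~b: Gödel ¬ of 0.29 = 0 (operand ≠ 0)
(a \/ ~b) = max(0.23, 0) = 0.23
(c /\ c) = min(0.9, 0.9) = 0.9
((a \/ ~b) /\ (c /\ c)) = min(0.23, 0.9) = 0.23
((b \/ ~(a -> b)) /\ ((a \/ ~b) /\ (c /\ c))) = min(0.29, 0.23) = 0.23
(((b \/ ~(a -> b)) /\ ((a \/ ~b) /\ (c /\ c))) \/ a) = max(0.23, 0.23) = 0.23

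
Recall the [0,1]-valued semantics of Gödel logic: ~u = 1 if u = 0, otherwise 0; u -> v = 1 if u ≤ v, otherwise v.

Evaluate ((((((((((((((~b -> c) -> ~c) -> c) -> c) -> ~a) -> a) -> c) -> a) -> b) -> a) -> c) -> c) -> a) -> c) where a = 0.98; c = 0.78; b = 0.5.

~b: Gödel ¬ of 0.5 = 0 (operand ≠ 0)
(~b -> c): 0 ≤ 0.78, so result = 1
~c: Gödel ¬ of 0.78 = 0 (operand ≠ 0)
((~b -> c) -> ~c): 1 > 0, so result = 0
(((~b -> c) -> ~c) -> c): 0 ≤ 0.78, so result = 1
((((~b -> c) -> ~c) -> c) -> c): 1 > 0.78, so result = 0.78
~a: Gödel ¬ of 0.98 = 0 (operand ≠ 0)
(((((~b -> c) -> ~c) -> c) -> c) -> ~a): 0.78 > 0, so result = 0
((((((~b -> c) -> ~c) -> c) -> c) -> ~a) -> a): 0 ≤ 0.98, so result = 1
(((((((~b -> c) -> ~c) -> c) -> c) -> ~a) -> a) -> c): 1 > 0.78, so result = 0.78
((((((((~b -> c) -> ~c) -> c) -> c) -> ~a) -> a) -> c) -> a): 0.78 ≤ 0.98, so result = 1
(((((((((~b -> c) -> ~c) -> c) -> c) -> ~a) -> a) -> c) -> a) -> b): 1 > 0.5, so result = 0.5
((((((((((~b -> c) -> ~c) -> c) -> c) -> ~a) -> a) -> c) -> a) -> b) -> a): 0.5 ≤ 0.98, so result = 1
(((((((((((~b -> c) -> ~c) -> c) -> c) -> ~a) -> a) -> c) -> a) -> b) -> a) -> c): 1 > 0.78, so result = 0.78
((((((((((((~b -> c) -> ~c) -> c) -> c) -> ~a) -> a) -> c) -> a) -> b) -> a) -> c) -> c): 0.78 ≤ 0.78, so result = 1
(((((((((((((~b -> c) -> ~c) -> c) -> c) -> ~a) -> a) -> c) -> a) -> b) -> a) -> c) -> c) -> a): 1 > 0.98, so result = 0.98
((((((((((((((~b -> c) -> ~c) -> c) -> c) -> ~a) -> a) -> c) -> a) -> b) -> a) -> c) -> c) -> a) -> c): 0.98 > 0.78, so result = 0.78

0.78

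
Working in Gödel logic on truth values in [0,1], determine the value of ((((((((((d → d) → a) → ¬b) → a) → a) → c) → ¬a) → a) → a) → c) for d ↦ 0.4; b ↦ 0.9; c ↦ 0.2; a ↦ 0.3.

0.20

(d → d): 0.4 ≤ 0.4, so result = 1
((d → d) → a): 1 > 0.3, so result = 0.3
¬b: Gödel ¬ of 0.9 = 0 (operand ≠ 0)
(((d → d) → a) → ¬b): 0.3 > 0, so result = 0
((((d → d) → a) → ¬b) → a): 0 ≤ 0.3, so result = 1
(((((d → d) → a) → ¬b) → a) → a): 1 > 0.3, so result = 0.3
((((((d → d) → a) → ¬b) → a) → a) → c): 0.3 > 0.2, so result = 0.2
¬a: Gödel ¬ of 0.3 = 0 (operand ≠ 0)
(((((((d → d) → a) → ¬b) → a) → a) → c) → ¬a): 0.2 > 0, so result = 0
((((((((d → d) → a) → ¬b) → a) → a) → c) → ¬a) → a): 0 ≤ 0.3, so result = 1
(((((((((d → d) → a) → ¬b) → a) → a) → c) → ¬a) → a) → a): 1 > 0.3, so result = 0.3
((((((((((d → d) → a) → ¬b) → a) → a) → c) → ¬a) → a) → a) → c): 0.3 > 0.2, so result = 0.2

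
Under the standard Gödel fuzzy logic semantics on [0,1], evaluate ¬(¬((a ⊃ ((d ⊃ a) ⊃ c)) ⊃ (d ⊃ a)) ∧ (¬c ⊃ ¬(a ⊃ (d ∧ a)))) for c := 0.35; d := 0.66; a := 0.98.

(d ⊃ a): 0.66 ≤ 0.98, so result = 1
((d ⊃ a) ⊃ c): 1 > 0.35, so result = 0.35
(a ⊃ ((d ⊃ a) ⊃ c)): 0.98 > 0.35, so result = 0.35
(d ⊃ a): 0.66 ≤ 0.98, so result = 1
((a ⊃ ((d ⊃ a) ⊃ c)) ⊃ (d ⊃ a)): 0.35 ≤ 1, so result = 1
¬((a ⊃ ((d ⊃ a) ⊃ c)) ⊃ (d ⊃ a)): Gödel ¬ of 1 = 0 (operand ≠ 0)
¬c: Gödel ¬ of 0.35 = 0 (operand ≠ 0)
(d ∧ a) = min(0.66, 0.98) = 0.66
(a ⊃ (d ∧ a)): 0.98 > 0.66, so result = 0.66
¬(a ⊃ (d ∧ a)): Gödel ¬ of 0.66 = 0 (operand ≠ 0)
(¬c ⊃ ¬(a ⊃ (d ∧ a))): 0 ≤ 0, so result = 1
(¬((a ⊃ ((d ⊃ a) ⊃ c)) ⊃ (d ⊃ a)) ∧ (¬c ⊃ ¬(a ⊃ (d ∧ a)))) = min(0, 1) = 0
¬(¬((a ⊃ ((d ⊃ a) ⊃ c)) ⊃ (d ⊃ a)) ∧ (¬c ⊃ ¬(a ⊃ (d ∧ a)))): Gödel ¬ of 0 = 1 (operand is 0)

1.00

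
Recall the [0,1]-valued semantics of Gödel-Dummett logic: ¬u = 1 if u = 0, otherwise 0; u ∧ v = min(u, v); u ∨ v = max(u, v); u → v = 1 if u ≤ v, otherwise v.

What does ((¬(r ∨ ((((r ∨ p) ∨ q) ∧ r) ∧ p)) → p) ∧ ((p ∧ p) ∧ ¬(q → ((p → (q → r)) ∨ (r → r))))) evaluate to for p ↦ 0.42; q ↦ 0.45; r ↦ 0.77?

(r ∨ p) = max(0.77, 0.42) = 0.77
((r ∨ p) ∨ q) = max(0.77, 0.45) = 0.77
(((r ∨ p) ∨ q) ∧ r) = min(0.77, 0.77) = 0.77
((((r ∨ p) ∨ q) ∧ r) ∧ p) = min(0.77, 0.42) = 0.42
(r ∨ ((((r ∨ p) ∨ q) ∧ r) ∧ p)) = max(0.77, 0.42) = 0.77
¬(r ∨ ((((r ∨ p) ∨ q) ∧ r) ∧ p)): Gödel ¬ of 0.77 = 0 (operand ≠ 0)
(¬(r ∨ ((((r ∨ p) ∨ q) ∧ r) ∧ p)) → p): 0 ≤ 0.42, so result = 1
(p ∧ p) = min(0.42, 0.42) = 0.42
(q → r): 0.45 ≤ 0.77, so result = 1
(p → (q → r)): 0.42 ≤ 1, so result = 1
(r → r): 0.77 ≤ 0.77, so result = 1
((p → (q → r)) ∨ (r → r)) = max(1, 1) = 1
(q → ((p → (q → r)) ∨ (r → r))): 0.45 ≤ 1, so result = 1
¬(q → ((p → (q → r)) ∨ (r → r))): Gödel ¬ of 1 = 0 (operand ≠ 0)
((p ∧ p) ∧ ¬(q → ((p → (q → r)) ∨ (r → r)))) = min(0.42, 0) = 0
((¬(r ∨ ((((r ∨ p) ∨ q) ∧ r) ∧ p)) → p) ∧ ((p ∧ p) ∧ ¬(q → ((p → (q → r)) ∨ (r → r))))) = min(1, 0) = 0

0.00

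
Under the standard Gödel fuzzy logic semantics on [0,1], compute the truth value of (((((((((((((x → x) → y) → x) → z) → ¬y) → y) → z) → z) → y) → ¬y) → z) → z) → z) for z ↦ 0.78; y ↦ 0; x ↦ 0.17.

(x → x): 0.17 ≤ 0.17, so result = 1
((x → x) → y): 1 > 0, so result = 0
(((x → x) → y) → x): 0 ≤ 0.17, so result = 1
((((x → x) → y) → x) → z): 1 > 0.78, so result = 0.78
¬y: Gödel ¬ of 0 = 1 (operand is 0)
(((((x → x) → y) → x) → z) → ¬y): 0.78 ≤ 1, so result = 1
((((((x → x) → y) → x) → z) → ¬y) → y): 1 > 0, so result = 0
(((((((x → x) → y) → x) → z) → ¬y) → y) → z): 0 ≤ 0.78, so result = 1
((((((((x → x) → y) → x) → z) → ¬y) → y) → z) → z): 1 > 0.78, so result = 0.78
(((((((((x → x) → y) → x) → z) → ¬y) → y) → z) → z) → y): 0.78 > 0, so result = 0
¬y: Gödel ¬ of 0 = 1 (operand is 0)
((((((((((x → x) → y) → x) → z) → ¬y) → y) → z) → z) → y) → ¬y): 0 ≤ 1, so result = 1
(((((((((((x → x) → y) → x) → z) → ¬y) → y) → z) → z) → y) → ¬y) → z): 1 > 0.78, so result = 0.78
((((((((((((x → x) → y) → x) → z) → ¬y) → y) → z) → z) → y) → ¬y) → z) → z): 0.78 ≤ 0.78, so result = 1
(((((((((((((x → x) → y) → x) → z) → ¬y) → y) → z) → z) → y) → ¬y) → z) → z) → z): 1 > 0.78, so result = 0.78

0.78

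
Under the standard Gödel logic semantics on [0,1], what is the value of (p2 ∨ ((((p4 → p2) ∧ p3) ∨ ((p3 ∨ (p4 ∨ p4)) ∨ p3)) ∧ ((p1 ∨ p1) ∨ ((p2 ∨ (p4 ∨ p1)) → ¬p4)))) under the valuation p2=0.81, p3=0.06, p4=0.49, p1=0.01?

(p4 → p2): 0.49 ≤ 0.81, so result = 1
((p4 → p2) ∧ p3) = min(1, 0.06) = 0.06
(p4 ∨ p4) = max(0.49, 0.49) = 0.49
(p3 ∨ (p4 ∨ p4)) = max(0.06, 0.49) = 0.49
((p3 ∨ (p4 ∨ p4)) ∨ p3) = max(0.49, 0.06) = 0.49
(((p4 → p2) ∧ p3) ∨ ((p3 ∨ (p4 ∨ p4)) ∨ p3)) = max(0.06, 0.49) = 0.49
(p1 ∨ p1) = max(0.01, 0.01) = 0.01
(p4 ∨ p1) = max(0.49, 0.01) = 0.49
(p2 ∨ (p4 ∨ p1)) = max(0.81, 0.49) = 0.81
¬p4: Gödel ¬ of 0.49 = 0 (operand ≠ 0)
((p2 ∨ (p4 ∨ p1)) → ¬p4): 0.81 > 0, so result = 0
((p1 ∨ p1) ∨ ((p2 ∨ (p4 ∨ p1)) → ¬p4)) = max(0.01, 0) = 0.01
((((p4 → p2) ∧ p3) ∨ ((p3 ∨ (p4 ∨ p4)) ∨ p3)) ∧ ((p1 ∨ p1) ∨ ((p2 ∨ (p4 ∨ p1)) → ¬p4))) = min(0.49, 0.01) = 0.01
(p2 ∨ ((((p4 → p2) ∧ p3) ∨ ((p3 ∨ (p4 ∨ p4)) ∨ p3)) ∧ ((p1 ∨ p1) ∨ ((p2 ∨ (p4 ∨ p1)) → ¬p4)))) = max(0.81, 0.01) = 0.81

0.81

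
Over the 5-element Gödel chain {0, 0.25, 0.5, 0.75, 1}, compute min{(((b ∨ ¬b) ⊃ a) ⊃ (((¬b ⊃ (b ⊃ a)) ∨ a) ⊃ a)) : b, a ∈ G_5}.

0.25

The minimum is attained at b = 0.25, a = 0.25:
  ¬b: Gödel ¬ of 0.25 = 0 (operand ≠ 0)
  (b ∨ ¬b) = max(0.25, 0) = 0.25
  ((b ∨ ¬b) ⊃ a): 0.25 ≤ 0.25, so result = 1
  ¬b: Gödel ¬ of 0.25 = 0 (operand ≠ 0)
  (b ⊃ a): 0.25 ≤ 0.25, so result = 1
  (¬b ⊃ (b ⊃ a)): 0 ≤ 1, so result = 1
  ((¬b ⊃ (b ⊃ a)) ∨ a) = max(1, 0.25) = 1
  (((¬b ⊃ (b ⊃ a)) ∨ a) ⊃ a): 1 > 0.25, so result = 0.25
  (((b ∨ ¬b) ⊃ a) ⊃ (((¬b ⊃ (b ⊃ a)) ∨ a) ⊃ a)): 1 > 0.25, so result = 0.25
Checking all 25 assignments confirms none give a value below 0.25.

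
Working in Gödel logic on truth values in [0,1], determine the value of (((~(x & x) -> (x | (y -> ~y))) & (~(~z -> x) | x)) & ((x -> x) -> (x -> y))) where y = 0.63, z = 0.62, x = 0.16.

0.16

(x & x) = min(0.16, 0.16) = 0.16
~(x & x): Gödel ¬ of 0.16 = 0 (operand ≠ 0)
~y: Gödel ¬ of 0.63 = 0 (operand ≠ 0)
(y -> ~y): 0.63 > 0, so result = 0
(x | (y -> ~y)) = max(0.16, 0) = 0.16
(~(x & x) -> (x | (y -> ~y))): 0 ≤ 0.16, so result = 1
~z: Gödel ¬ of 0.62 = 0 (operand ≠ 0)
(~z -> x): 0 ≤ 0.16, so result = 1
~(~z -> x): Gödel ¬ of 1 = 0 (operand ≠ 0)
(~(~z -> x) | x) = max(0, 0.16) = 0.16
((~(x & x) -> (x | (y -> ~y))) & (~(~z -> x) | x)) = min(1, 0.16) = 0.16
(x -> x): 0.16 ≤ 0.16, so result = 1
(x -> y): 0.16 ≤ 0.63, so result = 1
((x -> x) -> (x -> y)): 1 ≤ 1, so result = 1
(((~(x & x) -> (x | (y -> ~y))) & (~(~z -> x) | x)) & ((x -> x) -> (x -> y))) = min(0.16, 1) = 0.16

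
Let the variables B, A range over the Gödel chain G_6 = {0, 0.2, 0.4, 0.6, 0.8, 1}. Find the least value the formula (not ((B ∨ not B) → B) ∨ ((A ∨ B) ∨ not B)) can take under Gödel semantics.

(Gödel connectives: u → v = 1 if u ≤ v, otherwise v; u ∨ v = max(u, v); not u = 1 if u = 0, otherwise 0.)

0.20

The minimum is attained at B = 0.2, A = 0:
  not B: Gödel ¬ of 0.2 = 0 (operand ≠ 0)
  (B ∨ not B) = max(0.2, 0) = 0.2
  ((B ∨ not B) → B): 0.2 ≤ 0.2, so result = 1
  not ((B ∨ not B) → B): Gödel ¬ of 1 = 0 (operand ≠ 0)
  (A ∨ B) = max(0, 0.2) = 0.2
  not B: Gödel ¬ of 0.2 = 0 (operand ≠ 0)
  ((A ∨ B) ∨ not B) = max(0.2, 0) = 0.2
  (not ((B ∨ not B) → B) ∨ ((A ∨ B) ∨ not B)) = max(0, 0.2) = 0.2
Checking all 36 assignments confirms none give a value below 0.20.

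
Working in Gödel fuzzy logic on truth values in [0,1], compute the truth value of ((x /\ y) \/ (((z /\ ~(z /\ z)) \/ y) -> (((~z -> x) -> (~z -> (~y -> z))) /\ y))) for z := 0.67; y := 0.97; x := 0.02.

(x /\ y) = min(0.02, 0.97) = 0.02
(z /\ z) = min(0.67, 0.67) = 0.67
~(z /\ z): Gödel ¬ of 0.67 = 0 (operand ≠ 0)
(z /\ ~(z /\ z)) = min(0.67, 0) = 0
((z /\ ~(z /\ z)) \/ y) = max(0, 0.97) = 0.97
~z: Gödel ¬ of 0.67 = 0 (operand ≠ 0)
(~z -> x): 0 ≤ 0.02, so result = 1
~z: Gödel ¬ of 0.67 = 0 (operand ≠ 0)
~y: Gödel ¬ of 0.97 = 0 (operand ≠ 0)
(~y -> z): 0 ≤ 0.67, so result = 1
(~z -> (~y -> z)): 0 ≤ 1, so result = 1
((~z -> x) -> (~z -> (~y -> z))): 1 ≤ 1, so result = 1
(((~z -> x) -> (~z -> (~y -> z))) /\ y) = min(1, 0.97) = 0.97
(((z /\ ~(z /\ z)) \/ y) -> (((~z -> x) -> (~z -> (~y -> z))) /\ y)): 0.97 ≤ 0.97, so result = 1
((x /\ y) \/ (((z /\ ~(z /\ z)) \/ y) -> (((~z -> x) -> (~z -> (~y -> z))) /\ y))) = max(0.02, 1) = 1

1.00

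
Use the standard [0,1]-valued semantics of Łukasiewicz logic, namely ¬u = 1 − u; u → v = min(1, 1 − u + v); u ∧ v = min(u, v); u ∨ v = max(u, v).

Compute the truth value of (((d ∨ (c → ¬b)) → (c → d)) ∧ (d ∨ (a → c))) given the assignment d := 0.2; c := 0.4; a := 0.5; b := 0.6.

¬b: Łukasiewicz ¬ gives 1 − 0.6 = 0.4
(c → ¬b): min(1, 1 − 0.4 + 0.4) = 1
(d ∨ (c → ¬b)) = max(0.2, 1) = 1
(c → d): min(1, 1 − 0.4 + 0.2) = 0.8
((d ∨ (c → ¬b)) → (c → d)): min(1, 1 − 1 + 0.8) = 0.8
(a → c): min(1, 1 − 0.5 + 0.4) = 0.9
(d ∨ (a → c)) = max(0.2, 0.9) = 0.9
(((d ∨ (c → ¬b)) → (c → d)) ∧ (d ∨ (a → c))) = min(0.8, 0.9) = 0.8

0.80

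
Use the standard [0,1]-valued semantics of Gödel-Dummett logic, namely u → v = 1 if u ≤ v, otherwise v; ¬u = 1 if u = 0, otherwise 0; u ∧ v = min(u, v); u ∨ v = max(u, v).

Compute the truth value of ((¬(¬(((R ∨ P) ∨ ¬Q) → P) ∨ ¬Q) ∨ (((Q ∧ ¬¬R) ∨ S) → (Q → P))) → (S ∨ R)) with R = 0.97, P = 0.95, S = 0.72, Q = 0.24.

0.97

(R ∨ P) = max(0.97, 0.95) = 0.97
¬Q: Gödel ¬ of 0.24 = 0 (operand ≠ 0)
((R ∨ P) ∨ ¬Q) = max(0.97, 0) = 0.97
(((R ∨ P) ∨ ¬Q) → P): 0.97 > 0.95, so result = 0.95
¬(((R ∨ P) ∨ ¬Q) → P): Gödel ¬ of 0.95 = 0 (operand ≠ 0)
¬Q: Gödel ¬ of 0.24 = 0 (operand ≠ 0)
(¬(((R ∨ P) ∨ ¬Q) → P) ∨ ¬Q) = max(0, 0) = 0
¬(¬(((R ∨ P) ∨ ¬Q) → P) ∨ ¬Q): Gödel ¬ of 0 = 1 (operand is 0)
¬R: Gödel ¬ of 0.97 = 0 (operand ≠ 0)
¬¬R: Gödel ¬ of 0 = 1 (operand is 0)
(Q ∧ ¬¬R) = min(0.24, 1) = 0.24
((Q ∧ ¬¬R) ∨ S) = max(0.24, 0.72) = 0.72
(Q → P): 0.24 ≤ 0.95, so result = 1
(((Q ∧ ¬¬R) ∨ S) → (Q → P)): 0.72 ≤ 1, so result = 1
(¬(¬(((R ∨ P) ∨ ¬Q) → P) ∨ ¬Q) ∨ (((Q ∧ ¬¬R) ∨ S) → (Q → P))) = max(1, 1) = 1
(S ∨ R) = max(0.72, 0.97) = 0.97
((¬(¬(((R ∨ P) ∨ ¬Q) → P) ∨ ¬Q) ∨ (((Q ∧ ¬¬R) ∨ S) → (Q → P))) → (S ∨ R)): 1 > 0.97, so result = 0.97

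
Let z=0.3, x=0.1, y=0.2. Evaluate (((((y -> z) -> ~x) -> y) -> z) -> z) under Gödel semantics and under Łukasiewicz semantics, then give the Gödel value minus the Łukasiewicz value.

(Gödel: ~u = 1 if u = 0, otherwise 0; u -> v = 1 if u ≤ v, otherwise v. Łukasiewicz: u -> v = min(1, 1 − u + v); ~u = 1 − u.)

Gödel evaluation:
  (y -> z): 0.2 ≤ 0.3, so result = 1
  ~x: Gödel ¬ of 0.1 = 0 (operand ≠ 0)
  ((y -> z) -> ~x): 1 > 0, so result = 0
  (((y -> z) -> ~x) -> y): 0 ≤ 0.2, so result = 1
  ((((y -> z) -> ~x) -> y) -> z): 1 > 0.3, so result = 0.3
  (((((y -> z) -> ~x) -> y) -> z) -> z): 0.3 ≤ 0.3, so result = 1
  Gödel value = 1
Łukasiewicz evaluation:
  (y -> z): min(1, 1 − 0.2 + 0.3) = 1
  ~x: Łukasiewicz ¬ gives 1 − 0.1 = 0.9
  ((y -> z) -> ~x): min(1, 1 − 1 + 0.9) = 0.9
  (((y -> z) -> ~x) -> y): min(1, 1 − 0.9 + 0.2) = 0.3
  ((((y -> z) -> ~x) -> y) -> z): min(1, 1 − 0.3 + 0.3) = 1
  (((((y -> z) -> ~x) -> y) -> z) -> z): min(1, 1 − 1 + 0.3) = 0.3
  Łukasiewicz value = 0.3
Difference: 1 − 0.3 = 0.70

0.70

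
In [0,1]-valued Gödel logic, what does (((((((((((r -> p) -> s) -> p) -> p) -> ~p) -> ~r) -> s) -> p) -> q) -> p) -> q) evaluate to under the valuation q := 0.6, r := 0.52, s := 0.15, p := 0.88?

(r -> p): 0.52 ≤ 0.88, so result = 1
((r -> p) -> s): 1 > 0.15, so result = 0.15
(((r -> p) -> s) -> p): 0.15 ≤ 0.88, so result = 1
((((r -> p) -> s) -> p) -> p): 1 > 0.88, so result = 0.88
~p: Gödel ¬ of 0.88 = 0 (operand ≠ 0)
(((((r -> p) -> s) -> p) -> p) -> ~p): 0.88 > 0, so result = 0
~r: Gödel ¬ of 0.52 = 0 (operand ≠ 0)
((((((r -> p) -> s) -> p) -> p) -> ~p) -> ~r): 0 ≤ 0, so result = 1
(((((((r -> p) -> s) -> p) -> p) -> ~p) -> ~r) -> s): 1 > 0.15, so result = 0.15
((((((((r -> p) -> s) -> p) -> p) -> ~p) -> ~r) -> s) -> p): 0.15 ≤ 0.88, so result = 1
(((((((((r -> p) -> s) -> p) -> p) -> ~p) -> ~r) -> s) -> p) -> q): 1 > 0.6, so result = 0.6
((((((((((r -> p) -> s) -> p) -> p) -> ~p) -> ~r) -> s) -> p) -> q) -> p): 0.6 ≤ 0.88, so result = 1
(((((((((((r -> p) -> s) -> p) -> p) -> ~p) -> ~r) -> s) -> p) -> q) -> p) -> q): 1 > 0.6, so result = 0.6

0.60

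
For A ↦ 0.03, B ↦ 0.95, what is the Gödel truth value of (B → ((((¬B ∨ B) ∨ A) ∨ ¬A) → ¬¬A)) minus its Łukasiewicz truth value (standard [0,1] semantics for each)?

Gödel evaluation:
  ¬B: Gödel ¬ of 0.95 = 0 (operand ≠ 0)
  (¬B ∨ B) = max(0, 0.95) = 0.95
  ((¬B ∨ B) ∨ A) = max(0.95, 0.03) = 0.95
  ¬A: Gödel ¬ of 0.03 = 0 (operand ≠ 0)
  (((¬B ∨ B) ∨ A) ∨ ¬A) = max(0.95, 0) = 0.95
  ¬A: Gödel ¬ of 0.03 = 0 (operand ≠ 0)
  ¬¬A: Gödel ¬ of 0 = 1 (operand is 0)
  ((((¬B ∨ B) ∨ A) ∨ ¬A) → ¬¬A): 0.95 ≤ 1, so result = 1
  (B → ((((¬B ∨ B) ∨ A) ∨ ¬A) → ¬¬A)): 0.95 ≤ 1, so result = 1
  Gödel value = 1
Łukasiewicz evaluation:
  ¬B: Łukasiewicz ¬ gives 1 − 0.95 = 0.05
  (¬B ∨ B) = max(0.05, 0.95) = 0.95
  ((¬B ∨ B) ∨ A) = max(0.95, 0.03) = 0.95
  ¬A: Łukasiewicz ¬ gives 1 − 0.03 = 0.97
  (((¬B ∨ B) ∨ A) ∨ ¬A) = max(0.95, 0.97) = 0.97
  ¬A: Łukasiewicz ¬ gives 1 − 0.03 = 0.97
  ¬¬A: Łukasiewicz ¬ gives 1 − 0.97 = 0.03
  ((((¬B ∨ B) ∨ A) ∨ ¬A) → ¬¬A): min(1, 1 − 0.97 + 0.03) = 0.06
  (B → ((((¬B ∨ B) ∨ A) ∨ ¬A) → ¬¬A)): min(1, 1 − 0.95 + 0.06) = 0.11
  Łukasiewicz value = 0.11
Difference: 1 − 0.11 = 0.89

0.89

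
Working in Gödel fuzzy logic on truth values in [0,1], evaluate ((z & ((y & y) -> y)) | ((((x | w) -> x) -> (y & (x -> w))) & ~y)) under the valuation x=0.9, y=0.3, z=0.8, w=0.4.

0.80

(y & y) = min(0.3, 0.3) = 0.3
((y & y) -> y): 0.3 ≤ 0.3, so result = 1
(z & ((y & y) -> y)) = min(0.8, 1) = 0.8
(x | w) = max(0.9, 0.4) = 0.9
((x | w) -> x): 0.9 ≤ 0.9, so result = 1
(x -> w): 0.9 > 0.4, so result = 0.4
(y & (x -> w)) = min(0.3, 0.4) = 0.3
(((x | w) -> x) -> (y & (x -> w))): 1 > 0.3, so result = 0.3
~y: Gödel ¬ of 0.3 = 0 (operand ≠ 0)
((((x | w) -> x) -> (y & (x -> w))) & ~y) = min(0.3, 0) = 0
((z & ((y & y) -> y)) | ((((x | w) -> x) -> (y & (x -> w))) & ~y)) = max(0.8, 0) = 0.8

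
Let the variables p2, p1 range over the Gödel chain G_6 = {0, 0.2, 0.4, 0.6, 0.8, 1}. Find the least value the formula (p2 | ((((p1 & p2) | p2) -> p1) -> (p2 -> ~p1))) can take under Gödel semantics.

0.20

The minimum is attained at p2 = 0.2, p1 = 0.2:
  (p1 & p2) = min(0.2, 0.2) = 0.2
  ((p1 & p2) | p2) = max(0.2, 0.2) = 0.2
  (((p1 & p2) | p2) -> p1): 0.2 ≤ 0.2, so result = 1
  ~p1: Gödel ¬ of 0.2 = 0 (operand ≠ 0)
  (p2 -> ~p1): 0.2 > 0, so result = 0
  ((((p1 & p2) | p2) -> p1) -> (p2 -> ~p1)): 1 > 0, so result = 0
  (p2 | ((((p1 & p2) | p2) -> p1) -> (p2 -> ~p1))) = max(0.2, 0) = 0.2
Checking all 36 assignments confirms none give a value below 0.20.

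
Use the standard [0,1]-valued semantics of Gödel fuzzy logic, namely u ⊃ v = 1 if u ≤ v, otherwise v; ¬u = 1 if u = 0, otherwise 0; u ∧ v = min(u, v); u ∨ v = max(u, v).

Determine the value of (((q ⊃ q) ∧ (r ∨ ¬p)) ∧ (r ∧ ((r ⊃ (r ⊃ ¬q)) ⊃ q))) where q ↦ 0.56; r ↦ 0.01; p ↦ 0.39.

0.01

(q ⊃ q): 0.56 ≤ 0.56, so result = 1
¬p: Gödel ¬ of 0.39 = 0 (operand ≠ 0)
(r ∨ ¬p) = max(0.01, 0) = 0.01
((q ⊃ q) ∧ (r ∨ ¬p)) = min(1, 0.01) = 0.01
¬q: Gödel ¬ of 0.56 = 0 (operand ≠ 0)
(r ⊃ ¬q): 0.01 > 0, so result = 0
(r ⊃ (r ⊃ ¬q)): 0.01 > 0, so result = 0
((r ⊃ (r ⊃ ¬q)) ⊃ q): 0 ≤ 0.56, so result = 1
(r ∧ ((r ⊃ (r ⊃ ¬q)) ⊃ q)) = min(0.01, 1) = 0.01
(((q ⊃ q) ∧ (r ∨ ¬p)) ∧ (r ∧ ((r ⊃ (r ⊃ ¬q)) ⊃ q))) = min(0.01, 0.01) = 0.01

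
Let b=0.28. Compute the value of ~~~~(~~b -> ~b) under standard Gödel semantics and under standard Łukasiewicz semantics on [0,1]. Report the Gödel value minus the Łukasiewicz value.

-1.00

Gödel evaluation:
  ~b: Gödel ¬ of 0.28 = 0 (operand ≠ 0)
  ~~b: Gödel ¬ of 0 = 1 (operand is 0)
  ~b: Gödel ¬ of 0.28 = 0 (operand ≠ 0)
  (~~b -> ~b): 1 > 0, so result = 0
  ~(~~b -> ~b): Gödel ¬ of 0 = 1 (operand is 0)
  ~~(~~b -> ~b): Gödel ¬ of 1 = 0 (operand ≠ 0)
  ~~~(~~b -> ~b): Gödel ¬ of 0 = 1 (operand is 0)
  ~~~~(~~b -> ~b): Gödel ¬ of 1 = 0 (operand ≠ 0)
  Gödel value = 0
Łukasiewicz evaluation:
  ~b: Łukasiewicz ¬ gives 1 − 0.28 = 0.72
  ~~b: Łukasiewicz ¬ gives 1 − 0.72 = 0.28
  ~b: Łukasiewicz ¬ gives 1 − 0.28 = 0.72
  (~~b -> ~b): min(1, 1 − 0.28 + 0.72) = 1
  ~(~~b -> ~b): Łukasiewicz ¬ gives 1 − 1 = 0
  ~~(~~b -> ~b): Łukasiewicz ¬ gives 1 − 0 = 1
  ~~~(~~b -> ~b): Łukasiewicz ¬ gives 1 − 1 = 0
  ~~~~(~~b -> ~b): Łukasiewicz ¬ gives 1 − 0 = 1
  Łukasiewicz value = 1
Difference: 0 − 1 = -1.00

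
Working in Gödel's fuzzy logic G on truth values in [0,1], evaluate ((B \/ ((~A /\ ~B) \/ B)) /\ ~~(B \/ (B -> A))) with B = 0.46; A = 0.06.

0.46

~A: Gödel ¬ of 0.06 = 0 (operand ≠ 0)
~B: Gödel ¬ of 0.46 = 0 (operand ≠ 0)
(~A /\ ~B) = min(0, 0) = 0
((~A /\ ~B) \/ B) = max(0, 0.46) = 0.46
(B \/ ((~A /\ ~B) \/ B)) = max(0.46, 0.46) = 0.46
(B -> A): 0.46 > 0.06, so result = 0.06
(B \/ (B -> A)) = max(0.46, 0.06) = 0.46
~(B \/ (B -> A)): Gödel ¬ of 0.46 = 0 (operand ≠ 0)
~~(B \/ (B -> A)): Gödel ¬ of 0 = 1 (operand is 0)
((B \/ ((~A /\ ~B) \/ B)) /\ ~~(B \/ (B -> A))) = min(0.46, 1) = 0.46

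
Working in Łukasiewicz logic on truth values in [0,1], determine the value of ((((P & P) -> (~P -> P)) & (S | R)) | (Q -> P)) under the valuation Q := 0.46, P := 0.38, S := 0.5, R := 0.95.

0.95

(P & P) = min(0.38, 0.38) = 0.38
~P: Łukasiewicz ¬ gives 1 − 0.38 = 0.62
(~P -> P): min(1, 1 − 0.62 + 0.38) = 0.76
((P & P) -> (~P -> P)): min(1, 1 − 0.38 + 0.76) = 1
(S | R) = max(0.5, 0.95) = 0.95
(((P & P) -> (~P -> P)) & (S | R)) = min(1, 0.95) = 0.95
(Q -> P): min(1, 1 − 0.46 + 0.38) = 0.92
((((P & P) -> (~P -> P)) & (S | R)) | (Q -> P)) = max(0.95, 0.92) = 0.95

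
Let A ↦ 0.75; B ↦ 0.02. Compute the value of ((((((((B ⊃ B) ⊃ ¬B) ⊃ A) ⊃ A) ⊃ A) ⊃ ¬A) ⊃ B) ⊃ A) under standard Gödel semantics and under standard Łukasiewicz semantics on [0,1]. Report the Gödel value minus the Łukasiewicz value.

-0.25

Gödel evaluation:
  (B ⊃ B): 0.02 ≤ 0.02, so result = 1
  ¬B: Gödel ¬ of 0.02 = 0 (operand ≠ 0)
  ((B ⊃ B) ⊃ ¬B): 1 > 0, so result = 0
  (((B ⊃ B) ⊃ ¬B) ⊃ A): 0 ≤ 0.75, so result = 1
  ((((B ⊃ B) ⊃ ¬B) ⊃ A) ⊃ A): 1 > 0.75, so result = 0.75
  (((((B ⊃ B) ⊃ ¬B) ⊃ A) ⊃ A) ⊃ A): 0.75 ≤ 0.75, so result = 1
  ¬A: Gödel ¬ of 0.75 = 0 (operand ≠ 0)
  ((((((B ⊃ B) ⊃ ¬B) ⊃ A) ⊃ A) ⊃ A) ⊃ ¬A): 1 > 0, so result = 0
  (((((((B ⊃ B) ⊃ ¬B) ⊃ A) ⊃ A) ⊃ A) ⊃ ¬A) ⊃ B): 0 ≤ 0.02, so result = 1
  ((((((((B ⊃ B) ⊃ ¬B) ⊃ A) ⊃ A) ⊃ A) ⊃ ¬A) ⊃ B) ⊃ A): 1 > 0.75, so result = 0.75
  Gödel value = 0.75
Łukasiewicz evaluation:
  (B ⊃ B): min(1, 1 − 0.02 + 0.02) = 1
  ¬B: Łukasiewicz ¬ gives 1 − 0.02 = 0.98
  ((B ⊃ B) ⊃ ¬B): min(1, 1 − 1 + 0.98) = 0.98
  (((B ⊃ B) ⊃ ¬B) ⊃ A): min(1, 1 − 0.98 + 0.75) = 0.77
  ((((B ⊃ B) ⊃ ¬B) ⊃ A) ⊃ A): min(1, 1 − 0.77 + 0.75) = 0.98
  (((((B ⊃ B) ⊃ ¬B) ⊃ A) ⊃ A) ⊃ A): min(1, 1 − 0.98 + 0.75) = 0.77
  ¬A: Łukasiewicz ¬ gives 1 − 0.75 = 0.25
  ((((((B ⊃ B) ⊃ ¬B) ⊃ A) ⊃ A) ⊃ A) ⊃ ¬A): min(1, 1 − 0.77 + 0.25) = 0.48
  (((((((B ⊃ B) ⊃ ¬B) ⊃ A) ⊃ A) ⊃ A) ⊃ ¬A) ⊃ B): min(1, 1 − 0.48 + 0.02) = 0.54
  ((((((((B ⊃ B) ⊃ ¬B) ⊃ A) ⊃ A) ⊃ A) ⊃ ¬A) ⊃ B) ⊃ A): min(1, 1 − 0.54 + 0.75) = 1
  Łukasiewicz value = 1
Difference: 0.75 − 1 = -0.25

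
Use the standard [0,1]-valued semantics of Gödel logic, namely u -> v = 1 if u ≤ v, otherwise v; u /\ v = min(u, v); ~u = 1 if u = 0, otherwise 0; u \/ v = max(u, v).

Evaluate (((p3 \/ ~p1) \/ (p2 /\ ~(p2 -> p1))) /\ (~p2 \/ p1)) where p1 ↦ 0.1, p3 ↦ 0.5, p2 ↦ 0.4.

0.10

~p1: Gödel ¬ of 0.1 = 0 (operand ≠ 0)
(p3 \/ ~p1) = max(0.5, 0) = 0.5
(p2 -> p1): 0.4 > 0.1, so result = 0.1
~(p2 -> p1): Gödel ¬ of 0.1 = 0 (operand ≠ 0)
(p2 /\ ~(p2 -> p1)) = min(0.4, 0) = 0
((p3 \/ ~p1) \/ (p2 /\ ~(p2 -> p1))) = max(0.5, 0) = 0.5
~p2: Gödel ¬ of 0.4 = 0 (operand ≠ 0)
(~p2 \/ p1) = max(0, 0.1) = 0.1
(((p3 \/ ~p1) \/ (p2 /\ ~(p2 -> p1))) /\ (~p2 \/ p1)) = min(0.5, 0.1) = 0.1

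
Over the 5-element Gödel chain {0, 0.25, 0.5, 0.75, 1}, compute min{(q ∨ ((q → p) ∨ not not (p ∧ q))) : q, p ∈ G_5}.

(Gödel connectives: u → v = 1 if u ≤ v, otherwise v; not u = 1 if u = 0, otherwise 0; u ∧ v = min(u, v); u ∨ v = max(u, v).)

The minimum is attained at q = 0.25, p = 0:
  (q → p): 0.25 > 0, so result = 0
  (p ∧ q) = min(0, 0.25) = 0
  not (p ∧ q): Gödel ¬ of 0 = 1 (operand is 0)
  not not (p ∧ q): Gödel ¬ of 1 = 0 (operand ≠ 0)
  ((q → p) ∨ not not (p ∧ q)) = max(0, 0) = 0
  (q ∨ ((q → p) ∨ not not (p ∧ q))) = max(0.25, 0) = 0.25
Checking all 25 assignments confirms none give a value below 0.25.

0.25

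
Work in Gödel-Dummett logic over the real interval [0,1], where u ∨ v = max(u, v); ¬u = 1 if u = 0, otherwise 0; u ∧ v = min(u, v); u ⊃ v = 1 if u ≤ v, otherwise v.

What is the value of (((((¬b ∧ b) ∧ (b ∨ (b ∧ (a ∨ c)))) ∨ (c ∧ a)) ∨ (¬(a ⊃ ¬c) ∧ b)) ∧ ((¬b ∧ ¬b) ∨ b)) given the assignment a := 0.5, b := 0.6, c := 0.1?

0.60

¬b: Gödel ¬ of 0.6 = 0 (operand ≠ 0)
(¬b ∧ b) = min(0, 0.6) = 0
(a ∨ c) = max(0.5, 0.1) = 0.5
(b ∧ (a ∨ c)) = min(0.6, 0.5) = 0.5
(b ∨ (b ∧ (a ∨ c))) = max(0.6, 0.5) = 0.6
((¬b ∧ b) ∧ (b ∨ (b ∧ (a ∨ c)))) = min(0, 0.6) = 0
(c ∧ a) = min(0.1, 0.5) = 0.1
(((¬b ∧ b) ∧ (b ∨ (b ∧ (a ∨ c)))) ∨ (c ∧ a)) = max(0, 0.1) = 0.1
¬c: Gödel ¬ of 0.1 = 0 (operand ≠ 0)
(a ⊃ ¬c): 0.5 > 0, so result = 0
¬(a ⊃ ¬c): Gödel ¬ of 0 = 1 (operand is 0)
(¬(a ⊃ ¬c) ∧ b) = min(1, 0.6) = 0.6
((((¬b ∧ b) ∧ (b ∨ (b ∧ (a ∨ c)))) ∨ (c ∧ a)) ∨ (¬(a ⊃ ¬c) ∧ b)) = max(0.1, 0.6) = 0.6
¬b: Gödel ¬ of 0.6 = 0 (operand ≠ 0)
¬b: Gödel ¬ of 0.6 = 0 (operand ≠ 0)
(¬b ∧ ¬b) = min(0, 0) = 0
((¬b ∧ ¬b) ∨ b) = max(0, 0.6) = 0.6
(((((¬b ∧ b) ∧ (b ∨ (b ∧ (a ∨ c)))) ∨ (c ∧ a)) ∨ (¬(a ⊃ ¬c) ∧ b)) ∧ ((¬b ∧ ¬b) ∨ b)) = min(0.6, 0.6) = 0.6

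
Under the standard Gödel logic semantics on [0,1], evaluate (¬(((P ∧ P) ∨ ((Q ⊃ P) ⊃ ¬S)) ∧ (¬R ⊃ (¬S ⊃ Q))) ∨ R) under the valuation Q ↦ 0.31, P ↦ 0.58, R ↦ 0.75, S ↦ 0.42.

0.75

(P ∧ P) = min(0.58, 0.58) = 0.58
(Q ⊃ P): 0.31 ≤ 0.58, so result = 1
¬S: Gödel ¬ of 0.42 = 0 (operand ≠ 0)
((Q ⊃ P) ⊃ ¬S): 1 > 0, so result = 0
((P ∧ P) ∨ ((Q ⊃ P) ⊃ ¬S)) = max(0.58, 0) = 0.58
¬R: Gödel ¬ of 0.75 = 0 (operand ≠ 0)
¬S: Gödel ¬ of 0.42 = 0 (operand ≠ 0)
(¬S ⊃ Q): 0 ≤ 0.31, so result = 1
(¬R ⊃ (¬S ⊃ Q)): 0 ≤ 1, so result = 1
(((P ∧ P) ∨ ((Q ⊃ P) ⊃ ¬S)) ∧ (¬R ⊃ (¬S ⊃ Q))) = min(0.58, 1) = 0.58
¬(((P ∧ P) ∨ ((Q ⊃ P) ⊃ ¬S)) ∧ (¬R ⊃ (¬S ⊃ Q))): Gödel ¬ of 0.58 = 0 (operand ≠ 0)
(¬(((P ∧ P) ∨ ((Q ⊃ P) ⊃ ¬S)) ∧ (¬R ⊃ (¬S ⊃ Q))) ∨ R) = max(0, 0.75) = 0.75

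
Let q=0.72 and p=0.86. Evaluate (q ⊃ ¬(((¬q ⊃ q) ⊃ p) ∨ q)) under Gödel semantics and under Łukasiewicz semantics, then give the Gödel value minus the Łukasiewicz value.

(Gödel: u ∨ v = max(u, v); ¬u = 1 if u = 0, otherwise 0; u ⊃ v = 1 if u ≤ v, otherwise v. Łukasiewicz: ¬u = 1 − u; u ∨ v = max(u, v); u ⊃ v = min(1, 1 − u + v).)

-0.42

Gödel evaluation:
  ¬q: Gödel ¬ of 0.72 = 0 (operand ≠ 0)
  (¬q ⊃ q): 0 ≤ 0.72, so result = 1
  ((¬q ⊃ q) ⊃ p): 1 > 0.86, so result = 0.86
  (((¬q ⊃ q) ⊃ p) ∨ q) = max(0.86, 0.72) = 0.86
  ¬(((¬q ⊃ q) ⊃ p) ∨ q): Gödel ¬ of 0.86 = 0 (operand ≠ 0)
  (q ⊃ ¬(((¬q ⊃ q) ⊃ p) ∨ q)): 0.72 > 0, so result = 0
  Gödel value = 0
Łukasiewicz evaluation:
  ¬q: Łukasiewicz ¬ gives 1 − 0.72 = 0.28
  (¬q ⊃ q): min(1, 1 − 0.28 + 0.72) = 1
  ((¬q ⊃ q) ⊃ p): min(1, 1 − 1 + 0.86) = 0.86
  (((¬q ⊃ q) ⊃ p) ∨ q) = max(0.86, 0.72) = 0.86
  ¬(((¬q ⊃ q) ⊃ p) ∨ q): Łukasiewicz ¬ gives 1 − 0.86 = 0.14
  (q ⊃ ¬(((¬q ⊃ q) ⊃ p) ∨ q)): min(1, 1 − 0.72 + 0.14) = 0.42
  Łukasiewicz value = 0.42
Difference: 0 − 0.42 = -0.42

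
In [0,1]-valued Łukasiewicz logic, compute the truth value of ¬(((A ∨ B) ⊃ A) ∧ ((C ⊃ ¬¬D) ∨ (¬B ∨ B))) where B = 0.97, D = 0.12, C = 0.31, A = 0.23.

0.74

(A ∨ B) = max(0.23, 0.97) = 0.97
((A ∨ B) ⊃ A): min(1, 1 − 0.97 + 0.23) = 0.26
¬D: Łukasiewicz ¬ gives 1 − 0.12 = 0.88
¬¬D: Łukasiewicz ¬ gives 1 − 0.88 = 0.12
(C ⊃ ¬¬D): min(1, 1 − 0.31 + 0.12) = 0.81
¬B: Łukasiewicz ¬ gives 1 − 0.97 = 0.03
(¬B ∨ B) = max(0.03, 0.97) = 0.97
((C ⊃ ¬¬D) ∨ (¬B ∨ B)) = max(0.81, 0.97) = 0.97
(((A ∨ B) ⊃ A) ∧ ((C ⊃ ¬¬D) ∨ (¬B ∨ B))) = min(0.26, 0.97) = 0.26
¬(((A ∨ B) ⊃ A) ∧ ((C ⊃ ¬¬D) ∨ (¬B ∨ B))): Łukasiewicz ¬ gives 1 − 0.26 = 0.74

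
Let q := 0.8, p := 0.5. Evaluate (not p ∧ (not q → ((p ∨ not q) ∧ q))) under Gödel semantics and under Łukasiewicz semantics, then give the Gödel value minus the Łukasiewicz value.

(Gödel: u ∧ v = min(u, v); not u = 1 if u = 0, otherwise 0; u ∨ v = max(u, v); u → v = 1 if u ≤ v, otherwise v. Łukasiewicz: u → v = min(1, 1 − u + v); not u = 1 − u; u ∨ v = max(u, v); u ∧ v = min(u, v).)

-0.50

Gödel evaluation:
  not p: Gödel ¬ of 0.5 = 0 (operand ≠ 0)
  not q: Gödel ¬ of 0.8 = 0 (operand ≠ 0)
  not q: Gödel ¬ of 0.8 = 0 (operand ≠ 0)
  (p ∨ not q) = max(0.5, 0) = 0.5
  ((p ∨ not q) ∧ q) = min(0.5, 0.8) = 0.5
  (not q → ((p ∨ not q) ∧ q)): 0 ≤ 0.5, so result = 1
  (not p ∧ (not q → ((p ∨ not q) ∧ q))) = min(0, 1) = 0
  Gödel value = 0
Łukasiewicz evaluation:
  not p: Łukasiewicz ¬ gives 1 − 0.5 = 0.5
  not q: Łukasiewicz ¬ gives 1 − 0.8 = 0.2
  not q: Łukasiewicz ¬ gives 1 − 0.8 = 0.2
  (p ∨ not q) = max(0.5, 0.2) = 0.5
  ((p ∨ not q) ∧ q) = min(0.5, 0.8) = 0.5
  (not q → ((p ∨ not q) ∧ q)): min(1, 1 − 0.2 + 0.5) = 1
  (not p ∧ (not q → ((p ∨ not q) ∧ q))) = min(0.5, 1) = 0.5
  Łukasiewicz value = 0.5
Difference: 0 − 0.5 = -0.50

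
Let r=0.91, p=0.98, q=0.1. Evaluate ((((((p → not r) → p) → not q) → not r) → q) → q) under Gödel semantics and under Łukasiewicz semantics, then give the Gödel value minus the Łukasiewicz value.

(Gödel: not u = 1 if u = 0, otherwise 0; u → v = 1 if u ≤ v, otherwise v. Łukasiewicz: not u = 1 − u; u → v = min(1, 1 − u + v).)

Gödel evaluation:
  not r: Gödel ¬ of 0.91 = 0 (operand ≠ 0)
  (p → not r): 0.98 > 0, so result = 0
  ((p → not r) → p): 0 ≤ 0.98, so result = 1
  not q: Gödel ¬ of 0.1 = 0 (operand ≠ 0)
  (((p → not r) → p) → not q): 1 > 0, so result = 0
  not r: Gödel ¬ of 0.91 = 0 (operand ≠ 0)
  ((((p → not r) → p) → not q) → not r): 0 ≤ 0, so result = 1
  (((((p → not r) → p) → not q) → not r) → q): 1 > 0.1, so result = 0.1
  ((((((p → not r) → p) → not q) → not r) → q) → q): 0.1 ≤ 0.1, so result = 1
  Gödel value = 1
Łukasiewicz evaluation:
  not r: Łukasiewicz ¬ gives 1 − 0.91 = 0.09
  (p → not r): min(1, 1 − 0.98 + 0.09) = 0.11
  ((p → not r) → p): min(1, 1 − 0.11 + 0.98) = 1
  not q: Łukasiewicz ¬ gives 1 − 0.1 = 0.9
  (((p → not r) → p) → not q): min(1, 1 − 1 + 0.9) = 0.9
  not r: Łukasiewicz ¬ gives 1 − 0.91 = 0.09
  ((((p → not r) → p) → not q) → not r): min(1, 1 − 0.9 + 0.09) = 0.19
  (((((p → not r) → p) → not q) → not r) → q): min(1, 1 − 0.19 + 0.1) = 0.91
  ((((((p → not r) → p) → not q) → not r) → q) → q): min(1, 1 − 0.91 + 0.1) = 0.19
  Łukasiewicz value = 0.19
Difference: 1 − 0.19 = 0.81

0.81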